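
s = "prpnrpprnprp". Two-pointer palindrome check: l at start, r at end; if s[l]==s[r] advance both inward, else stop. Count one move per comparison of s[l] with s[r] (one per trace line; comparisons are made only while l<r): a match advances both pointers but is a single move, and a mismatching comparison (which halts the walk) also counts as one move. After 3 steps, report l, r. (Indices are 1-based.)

l=1 r=12: 'p'=='p', l++,r--
l=2 r=11: 'r'=='r', l++,r--
l=3 r=10: 'p'=='p', l++,r--

l=4, r=9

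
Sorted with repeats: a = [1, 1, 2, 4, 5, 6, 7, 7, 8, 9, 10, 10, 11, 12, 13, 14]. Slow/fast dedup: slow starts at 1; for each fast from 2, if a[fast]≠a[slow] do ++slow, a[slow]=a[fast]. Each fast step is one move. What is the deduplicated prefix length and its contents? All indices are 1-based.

length 13; prefix = [1, 2, 4, 5, 6, 7, 8, 9, 10, 11, 12, 13, 14]

(s=1,f=2) a[fast]=1=a[slow] dup → fast++
(s=1,f=3) a[fast]=2≠a[slow]=1 write a[2]=2 → slow++,fast++
(s=2,f=4) a[fast]=4≠a[slow]=2 write a[3]=4 → slow++,fast++
(s=3,f=5) a[fast]=5≠a[slow]=4 write a[4]=5 → slow++,fast++
(s=4,f=6) a[fast]=6≠a[slow]=5 write a[5]=6 → slow++,fast++
(s=5,f=7) a[fast]=7≠a[slow]=6 write a[6]=7 → slow++,fast++
(s=6,f=8) a[fast]=7=a[slow] dup → fast++
(s=6,f=9) a[fast]=8≠a[slow]=7 write a[7]=8 → slow++,fast++
(s=7,f=10) a[fast]=9≠a[slow]=8 write a[8]=9 → slow++,fast++
(s=8,f=11) a[fast]=10≠a[slow]=9 write a[9]=10 → slow++,fast++
(s=9,f=12) a[fast]=10=a[slow] dup → fast++
(s=9,f=13) a[fast]=11≠a[slow]=10 write a[10]=11 → slow++,fast++
(s=10,f=14) a[fast]=12≠a[slow]=11 write a[11]=12 → slow++,fast++
(s=11,f=15) a[fast]=13≠a[slow]=12 write a[12]=13 → slow++,fast++
(s=12,f=16) a[fast]=14≠a[slow]=13 write a[13]=14 → slow++,fast++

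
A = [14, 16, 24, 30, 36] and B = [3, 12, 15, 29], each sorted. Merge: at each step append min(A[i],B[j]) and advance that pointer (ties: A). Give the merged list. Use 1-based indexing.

[3, 12, 14, 15, 16, 24, 29, 30, 36]

i=1 j=1: A[i]=14>B[j]=3 take 3, j++
i=1 j=2: A[i]=14>B[j]=12 take 12, j++
i=1 j=3: A[i]=14<=B[j]=15 take 14, i++
i=2 j=3: A[i]=16>B[j]=15 take 15, j++
i=2 j=4: A[i]=16<=B[j]=29 take 16, i++
i=3 j=4: A[i]=24<=B[j]=29 take 24, i++
i=4 j=4: A[i]=30>B[j]=29 take 29, j++
i=4 j=5: B done, take A[i]=30, i++
i=5 j=5: B done, take A[i]=36, i++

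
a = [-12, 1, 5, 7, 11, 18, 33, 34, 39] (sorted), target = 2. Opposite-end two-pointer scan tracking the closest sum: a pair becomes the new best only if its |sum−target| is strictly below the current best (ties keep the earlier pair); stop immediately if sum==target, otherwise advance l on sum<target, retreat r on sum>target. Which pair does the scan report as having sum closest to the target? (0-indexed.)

pair (-12, 11) with sum -1 (|Δ|=3)

l=0 r=8: -12+39=27 d=25 *, r--
l=0 r=7: -12+34=22 d=20 *, r--
l=0 r=6: -12+33=21 d=19 *, r--
l=0 r=5: -12+18=6 d=4 *, r--
l=0 r=4: -12+11=-1 d=3 *, l++
l=1 r=4: 1+11=12 d=10, r--
l=1 r=3: 1+7=8 d=6, r--
l=1 r=2: 1+5=6 d=4, r--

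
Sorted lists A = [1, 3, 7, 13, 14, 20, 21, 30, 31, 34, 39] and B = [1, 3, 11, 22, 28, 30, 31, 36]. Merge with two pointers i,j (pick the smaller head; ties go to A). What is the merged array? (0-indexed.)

[1, 1, 3, 3, 7, 11, 13, 14, 20, 21, 22, 28, 30, 30, 31, 31, 34, 36, 39]

i=0 j=0: A[i]=1<=B[j]=1 take 1, i++
i=1 j=0: A[i]=3>B[j]=1 take 1, j++
i=1 j=1: A[i]=3<=B[j]=3 take 3, i++
i=2 j=1: A[i]=7>B[j]=3 take 3, j++
i=2 j=2: A[i]=7<=B[j]=11 take 7, i++
i=3 j=2: A[i]=13>B[j]=11 take 11, j++
i=3 j=3: A[i]=13<=B[j]=22 take 13, i++
i=4 j=3: A[i]=14<=B[j]=22 take 14, i++
i=5 j=3: A[i]=20<=B[j]=22 take 20, i++
i=6 j=3: A[i]=21<=B[j]=22 take 21, i++
i=7 j=3: A[i]=30>B[j]=22 take 22, j++
i=7 j=4: A[i]=30>B[j]=28 take 28, j++
i=7 j=5: A[i]=30<=B[j]=30 take 30, i++
i=8 j=5: A[i]=31>B[j]=30 take 30, j++
i=8 j=6: A[i]=31<=B[j]=31 take 31, i++
i=9 j=6: A[i]=34>B[j]=31 take 31, j++
i=9 j=7: A[i]=34<=B[j]=36 take 34, i++
i=10 j=7: A[i]=39>B[j]=36 take 36, j++
i=10 j=8: B done, take A[i]=39, i++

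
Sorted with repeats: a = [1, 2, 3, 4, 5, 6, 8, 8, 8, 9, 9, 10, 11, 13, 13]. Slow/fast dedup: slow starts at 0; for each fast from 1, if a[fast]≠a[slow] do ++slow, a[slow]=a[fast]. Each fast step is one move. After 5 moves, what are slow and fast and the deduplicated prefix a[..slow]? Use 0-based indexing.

slow=5, fast=6, prefix=[1, 2, 3, 4, 5, 6]

slow=0 fast=1: a[fast]=2≠a[slow]=1 write a[1]=2, slow++,fast++
slow=1 fast=2: a[fast]=3≠a[slow]=2 write a[2]=3, slow++,fast++
slow=2 fast=3: a[fast]=4≠a[slow]=3 write a[3]=4, slow++,fast++
slow=3 fast=4: a[fast]=5≠a[slow]=4 write a[4]=5, slow++,fast++
slow=4 fast=5: a[fast]=6≠a[slow]=5 write a[5]=6, slow++,fast++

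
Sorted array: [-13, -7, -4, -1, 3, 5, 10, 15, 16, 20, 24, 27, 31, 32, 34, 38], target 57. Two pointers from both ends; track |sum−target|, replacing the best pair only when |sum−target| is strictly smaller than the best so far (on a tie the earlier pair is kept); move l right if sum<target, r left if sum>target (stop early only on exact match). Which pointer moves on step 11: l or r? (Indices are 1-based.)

l

l=1 r=16: -13+38=25 d=32 *, l++
l=2 r=16: -7+38=31 d=26 *, l++
l=3 r=16: -4+38=34 d=23 *, l++
l=4 r=16: -1+38=37 d=20 *, l++
l=5 r=16: 3+38=41 d=16 *, l++
l=6 r=16: 5+38=43 d=14 *, l++
l=7 r=16: 10+38=48 d=9 *, l++
l=8 r=16: 15+38=53 d=4 *, l++
l=9 r=16: 16+38=54 d=3 *, l++
l=10 r=16: 20+38=58 d=1 *, r--
l=10 r=15: 20+34=54 d=3, l++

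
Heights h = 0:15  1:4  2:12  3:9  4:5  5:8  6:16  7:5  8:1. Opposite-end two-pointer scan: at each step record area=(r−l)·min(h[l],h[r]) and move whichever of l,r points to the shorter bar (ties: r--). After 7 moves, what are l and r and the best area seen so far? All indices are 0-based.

l=0 r=8: min(15,1)*8=8 best=8 *, r--
l=0 r=7: min(15,5)*7=35 best=35 *, r--
l=0 r=6: min(15,16)*6=90 best=90 *, l++
l=1 r=6: min(4,16)*5=20 best=90, l++
l=2 r=6: min(12,16)*4=48 best=90, l++
l=3 r=6: min(9,16)*3=27 best=90, l++
l=4 r=6: min(5,16)*2=10 best=90, l++

l=5, r=6, best area=90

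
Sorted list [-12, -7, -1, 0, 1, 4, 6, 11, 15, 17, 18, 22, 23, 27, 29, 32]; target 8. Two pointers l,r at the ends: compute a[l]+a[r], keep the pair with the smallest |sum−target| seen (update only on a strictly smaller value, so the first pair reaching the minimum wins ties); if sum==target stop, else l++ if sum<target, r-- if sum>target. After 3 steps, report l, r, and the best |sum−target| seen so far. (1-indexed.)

l=1 r=16: -12+32=20 d=12 *, r--
l=1 r=15: -12+29=17 d=9 *, r--
l=1 r=14: -12+27=15 d=7 *, r--

l=1, r=13, best |Δ|=7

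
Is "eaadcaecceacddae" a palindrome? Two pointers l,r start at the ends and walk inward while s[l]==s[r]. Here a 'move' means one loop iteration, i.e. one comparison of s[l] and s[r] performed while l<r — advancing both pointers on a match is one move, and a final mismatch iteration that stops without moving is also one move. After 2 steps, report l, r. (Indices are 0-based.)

l=0 r=15: 'e'=='e', l++,r--
l=1 r=14: 'a'=='a', l++,r--

l=2, r=13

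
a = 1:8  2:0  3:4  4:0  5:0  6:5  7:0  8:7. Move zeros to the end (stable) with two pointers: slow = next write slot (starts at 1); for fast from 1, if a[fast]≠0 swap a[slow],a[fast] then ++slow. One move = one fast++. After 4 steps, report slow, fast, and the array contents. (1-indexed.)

slow=3, fast=5, a=[8, 4, 0, 0, 0, 5, 0, 7]

slow=1 fast=1: a[fast]=8≠0 swap→a[1]=8, slow++,fast++
slow=2 fast=2: a[fast]=0, fast++
slow=2 fast=3: a[fast]=4≠0 swap→a[2]=4, slow++,fast++
slow=3 fast=4: a[fast]=0, fast++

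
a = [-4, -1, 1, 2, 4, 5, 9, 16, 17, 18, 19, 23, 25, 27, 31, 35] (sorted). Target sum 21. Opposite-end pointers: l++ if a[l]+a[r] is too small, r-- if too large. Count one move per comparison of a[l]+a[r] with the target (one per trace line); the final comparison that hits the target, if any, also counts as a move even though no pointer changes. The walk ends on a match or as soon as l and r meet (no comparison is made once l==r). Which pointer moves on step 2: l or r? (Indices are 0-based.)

[0,15] -4+35=31 >21 → r--
[0,14] -4+31=27 >21 → r--

r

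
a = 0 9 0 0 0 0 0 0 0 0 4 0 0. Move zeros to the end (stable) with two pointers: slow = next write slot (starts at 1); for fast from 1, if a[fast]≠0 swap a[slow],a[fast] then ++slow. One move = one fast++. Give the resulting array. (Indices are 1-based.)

slow=1 fast=1: a[fast]=0, fast++
slow=1 fast=2: a[fast]=9≠0 swap→a[1]=9, slow++,fast++
slow=2 fast=3: a[fast]=0, fast++
slow=2 fast=4: a[fast]=0, fast++
slow=2 fast=5: a[fast]=0, fast++
slow=2 fast=6: a[fast]=0, fast++
slow=2 fast=7: a[fast]=0, fast++
slow=2 fast=8: a[fast]=0, fast++
slow=2 fast=9: a[fast]=0, fast++
slow=2 fast=10: a[fast]=0, fast++
slow=2 fast=11: a[fast]=4≠0 swap→a[2]=4, slow++,fast++
slow=3 fast=12: a[fast]=0, fast++
slow=3 fast=13: a[fast]=0, fast++

[9, 4, 0, 0, 0, 0, 0, 0, 0, 0, 0, 0, 0]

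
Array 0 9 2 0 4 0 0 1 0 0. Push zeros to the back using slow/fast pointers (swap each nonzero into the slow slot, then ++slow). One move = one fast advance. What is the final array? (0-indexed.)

[9, 2, 4, 1, 0, 0, 0, 0, 0, 0]

(s=0,f=0) a[fast]=0 → fast++
(s=0,f=1) a[fast]=9≠0 swap→a[0]=9 → slow++,fast++
(s=1,f=2) a[fast]=2≠0 swap→a[1]=2 → slow++,fast++
(s=2,f=3) a[fast]=0 → fast++
(s=2,f=4) a[fast]=4≠0 swap→a[2]=4 → slow++,fast++
(s=3,f=5) a[fast]=0 → fast++
(s=3,f=6) a[fast]=0 → fast++
(s=3,f=7) a[fast]=1≠0 swap→a[3]=1 → slow++,fast++
(s=4,f=8) a[fast]=0 → fast++
(s=4,f=9) a[fast]=0 → fast++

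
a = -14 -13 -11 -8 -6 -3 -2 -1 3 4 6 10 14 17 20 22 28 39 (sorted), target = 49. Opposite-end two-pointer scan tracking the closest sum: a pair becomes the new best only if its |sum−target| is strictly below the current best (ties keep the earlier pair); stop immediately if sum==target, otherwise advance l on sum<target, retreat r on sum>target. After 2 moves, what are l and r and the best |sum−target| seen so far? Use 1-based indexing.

l=1 r=18: -14+39=25 d=24 *, l++
l=2 r=18: -13+39=26 d=23 *, l++

l=3, r=18, best |Δ|=23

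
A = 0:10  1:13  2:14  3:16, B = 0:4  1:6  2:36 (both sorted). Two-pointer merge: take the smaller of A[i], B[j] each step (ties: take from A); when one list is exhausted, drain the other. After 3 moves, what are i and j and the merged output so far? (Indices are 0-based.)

i=1, j=2, merged so far=[4, 6, 10]

[i=0,j=0] A[i]=10>B[j]=4 take 4 → j++
[i=0,j=1] A[i]=10>B[j]=6 take 6 → j++
[i=0,j=2] A[i]=10<=B[j]=36 take 10 → i++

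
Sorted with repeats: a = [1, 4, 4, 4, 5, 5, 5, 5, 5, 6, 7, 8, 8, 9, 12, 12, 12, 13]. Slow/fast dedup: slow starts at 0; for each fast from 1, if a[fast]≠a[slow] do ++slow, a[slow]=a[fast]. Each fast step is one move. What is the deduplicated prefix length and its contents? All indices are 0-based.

slow=0 fast=1: a[fast]=4≠a[slow]=1 write a[1]=4, slow++,fast++
slow=1 fast=2: a[fast]=4=a[slow] dup, fast++
slow=1 fast=3: a[fast]=4=a[slow] dup, fast++
slow=1 fast=4: a[fast]=5≠a[slow]=4 write a[2]=5, slow++,fast++
slow=2 fast=5: a[fast]=5=a[slow] dup, fast++
slow=2 fast=6: a[fast]=5=a[slow] dup, fast++
slow=2 fast=7: a[fast]=5=a[slow] dup, fast++
slow=2 fast=8: a[fast]=5=a[slow] dup, fast++
slow=2 fast=9: a[fast]=6≠a[slow]=5 write a[3]=6, slow++,fast++
slow=3 fast=10: a[fast]=7≠a[slow]=6 write a[4]=7, slow++,fast++
slow=4 fast=11: a[fast]=8≠a[slow]=7 write a[5]=8, slow++,fast++
slow=5 fast=12: a[fast]=8=a[slow] dup, fast++
slow=5 fast=13: a[fast]=9≠a[slow]=8 write a[6]=9, slow++,fast++
slow=6 fast=14: a[fast]=12≠a[slow]=9 write a[7]=12, slow++,fast++
slow=7 fast=15: a[fast]=12=a[slow] dup, fast++
slow=7 fast=16: a[fast]=12=a[slow] dup, fast++
slow=7 fast=17: a[fast]=13≠a[slow]=12 write a[8]=13, slow++,fast++

length 9; prefix = [1, 4, 5, 6, 7, 8, 9, 12, 13]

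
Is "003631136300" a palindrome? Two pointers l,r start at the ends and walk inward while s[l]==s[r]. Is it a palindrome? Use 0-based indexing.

palindrome

l=0 r=11: '0'=='0', l++,r--
l=1 r=10: '0'=='0', l++,r--
l=2 r=9: '3'=='3', l++,r--
l=3 r=8: '6'=='6', l++,r--
l=4 r=7: '3'=='3', l++,r--
l=5 r=6: '1'=='1', l++,r--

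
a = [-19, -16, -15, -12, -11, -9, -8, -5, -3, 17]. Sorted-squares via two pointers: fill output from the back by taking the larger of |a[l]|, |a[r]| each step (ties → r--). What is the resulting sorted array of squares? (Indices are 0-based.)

l=0 r=9: |-19|>|17| out[9]=361, l++
l=1 r=9: |-16|<=|17| out[8]=289, r--
l=1 r=8: |-16|>|-3| out[7]=256, l++
l=2 r=8: |-15|>|-3| out[6]=225, l++
l=3 r=8: |-12|>|-3| out[5]=144, l++
l=4 r=8: |-11|>|-3| out[4]=121, l++
l=5 r=8: |-9|>|-3| out[3]=81, l++
l=6 r=8: |-8|>|-3| out[2]=64, l++
l=7 r=8: |-5|>|-3| out[1]=25, l++
l=8 r=8: |-3|<=|-3| out[0]=9, r--

[9, 25, 64, 81, 121, 144, 225, 256, 289, 361]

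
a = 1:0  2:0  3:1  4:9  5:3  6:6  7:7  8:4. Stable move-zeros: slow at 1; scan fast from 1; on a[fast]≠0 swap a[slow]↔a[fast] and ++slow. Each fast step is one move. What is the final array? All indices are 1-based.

[1, 9, 3, 6, 7, 4, 0, 0]

slow=1 fast=1: a[fast]=0, fast++
slow=1 fast=2: a[fast]=0, fast++
slow=1 fast=3: a[fast]=1≠0 swap→a[1]=1, slow++,fast++
slow=2 fast=4: a[fast]=9≠0 swap→a[2]=9, slow++,fast++
slow=3 fast=5: a[fast]=3≠0 swap→a[3]=3, slow++,fast++
slow=4 fast=6: a[fast]=6≠0 swap→a[4]=6, slow++,fast++
slow=5 fast=7: a[fast]=7≠0 swap→a[5]=7, slow++,fast++
slow=6 fast=8: a[fast]=4≠0 swap→a[6]=4, slow++,fast++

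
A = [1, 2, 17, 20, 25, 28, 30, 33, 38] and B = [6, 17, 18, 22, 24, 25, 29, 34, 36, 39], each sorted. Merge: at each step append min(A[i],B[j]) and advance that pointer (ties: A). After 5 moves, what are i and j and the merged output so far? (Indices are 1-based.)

i=4, j=3, merged so far=[1, 2, 6, 17, 17]

[i=1,j=1] A[i]=1<=B[j]=6 take 1 → i++
[i=2,j=1] A[i]=2<=B[j]=6 take 2 → i++
[i=3,j=1] A[i]=17>B[j]=6 take 6 → j++
[i=3,j=2] A[i]=17<=B[j]=17 take 17 → i++
[i=4,j=2] A[i]=20>B[j]=17 take 17 → j++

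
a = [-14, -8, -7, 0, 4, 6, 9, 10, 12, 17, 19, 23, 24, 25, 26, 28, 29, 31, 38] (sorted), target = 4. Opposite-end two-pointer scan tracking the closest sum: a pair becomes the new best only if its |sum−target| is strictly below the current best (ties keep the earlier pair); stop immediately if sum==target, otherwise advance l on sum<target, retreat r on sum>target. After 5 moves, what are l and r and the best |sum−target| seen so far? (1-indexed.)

l=1, r=14, best |Δ|=8

[1,19] -14+38=24 d=20 * → r--
[1,18] -14+31=17 d=13 * → r--
[1,17] -14+29=15 d=11 * → r--
[1,16] -14+28=14 d=10 * → r--
[1,15] -14+26=12 d=8 * → r--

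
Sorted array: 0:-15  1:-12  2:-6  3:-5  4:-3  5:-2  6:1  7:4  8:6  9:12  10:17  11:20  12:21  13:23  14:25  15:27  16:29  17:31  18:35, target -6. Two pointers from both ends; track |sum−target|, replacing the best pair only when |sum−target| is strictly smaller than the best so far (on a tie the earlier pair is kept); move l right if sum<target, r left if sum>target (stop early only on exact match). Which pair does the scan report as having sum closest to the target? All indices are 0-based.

[0,18] -15+35=20 d=26 * → r--
[0,17] -15+31=16 d=22 * → r--
[0,16] -15+29=14 d=20 * → r--
[0,15] -15+27=12 d=18 * → r--
[0,14] -15+25=10 d=16 * → r--
[0,13] -15+23=8 d=14 * → r--
[0,12] -15+21=6 d=12 * → r--
[0,11] -15+20=5 d=11 * → r--
[0,10] -15+17=2 d=8 * → r--
[0,9] -15+12=-3 d=3 * → r--
[0,8] -15+6=-9 d=3 → l++
[1,8] -12+6=-6 d=0 * → stop

pair (-12, 6) with sum -6 (|Δ|=0)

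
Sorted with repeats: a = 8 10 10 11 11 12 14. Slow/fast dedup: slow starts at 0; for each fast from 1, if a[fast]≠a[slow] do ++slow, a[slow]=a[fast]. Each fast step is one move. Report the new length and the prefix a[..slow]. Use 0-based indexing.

length 5; prefix = [8, 10, 11, 12, 14]

(s=0,f=1) a[fast]=10≠a[slow]=8 write a[1]=10 → slow++,fast++
(s=1,f=2) a[fast]=10=a[slow] dup → fast++
(s=1,f=3) a[fast]=11≠a[slow]=10 write a[2]=11 → slow++,fast++
(s=2,f=4) a[fast]=11=a[slow] dup → fast++
(s=2,f=5) a[fast]=12≠a[slow]=11 write a[3]=12 → slow++,fast++
(s=3,f=6) a[fast]=14≠a[slow]=12 write a[4]=14 → slow++,fast++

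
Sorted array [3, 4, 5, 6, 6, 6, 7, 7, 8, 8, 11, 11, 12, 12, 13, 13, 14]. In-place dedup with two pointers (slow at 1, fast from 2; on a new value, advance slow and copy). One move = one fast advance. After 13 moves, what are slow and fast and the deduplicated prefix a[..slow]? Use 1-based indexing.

(s=1,f=2) a[fast]=4≠a[slow]=3 write a[2]=4 → slow++,fast++
(s=2,f=3) a[fast]=5≠a[slow]=4 write a[3]=5 → slow++,fast++
(s=3,f=4) a[fast]=6≠a[slow]=5 write a[4]=6 → slow++,fast++
(s=4,f=5) a[fast]=6=a[slow] dup → fast++
(s=4,f=6) a[fast]=6=a[slow] dup → fast++
(s=4,f=7) a[fast]=7≠a[slow]=6 write a[5]=7 → slow++,fast++
(s=5,f=8) a[fast]=7=a[slow] dup → fast++
(s=5,f=9) a[fast]=8≠a[slow]=7 write a[6]=8 → slow++,fast++
(s=6,f=10) a[fast]=8=a[slow] dup → fast++
(s=6,f=11) a[fast]=11≠a[slow]=8 write a[7]=11 → slow++,fast++
(s=7,f=12) a[fast]=11=a[slow] dup → fast++
(s=7,f=13) a[fast]=12≠a[slow]=11 write a[8]=12 → slow++,fast++
(s=8,f=14) a[fast]=12=a[slow] dup → fast++

slow=8, fast=15, prefix=[3, 4, 5, 6, 7, 8, 11, 12]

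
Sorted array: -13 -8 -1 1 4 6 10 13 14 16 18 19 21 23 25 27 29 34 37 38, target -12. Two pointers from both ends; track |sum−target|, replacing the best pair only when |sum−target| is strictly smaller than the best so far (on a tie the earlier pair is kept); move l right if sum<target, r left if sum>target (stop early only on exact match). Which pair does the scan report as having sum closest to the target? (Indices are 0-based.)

pair (-13, 1) with sum -12 (|Δ|=0)

l=0 r=19: -13+38=25 d=37 *, r--
l=0 r=18: -13+37=24 d=36 *, r--
l=0 r=17: -13+34=21 d=33 *, r--
l=0 r=16: -13+29=16 d=28 *, r--
l=0 r=15: -13+27=14 d=26 *, r--
l=0 r=14: -13+25=12 d=24 *, r--
l=0 r=13: -13+23=10 d=22 *, r--
l=0 r=12: -13+21=8 d=20 *, r--
l=0 r=11: -13+19=6 d=18 *, r--
l=0 r=10: -13+18=5 d=17 *, r--
l=0 r=9: -13+16=3 d=15 *, r--
l=0 r=8: -13+14=1 d=13 *, r--
l=0 r=7: -13+13=0 d=12 *, r--
l=0 r=6: -13+10=-3 d=9 *, r--
l=0 r=5: -13+6=-7 d=5 *, r--
l=0 r=4: -13+4=-9 d=3 *, r--
l=0 r=3: -13+1=-12 d=0 *, stop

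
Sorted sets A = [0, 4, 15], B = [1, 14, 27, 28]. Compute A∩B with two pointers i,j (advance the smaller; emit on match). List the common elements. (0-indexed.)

intersection = []

i=0 j=0: 0<1, i++
i=1 j=0: 4>1, j++
i=1 j=1: 4<14, i++
i=2 j=1: 15>14, j++
i=2 j=2: 15<27, i++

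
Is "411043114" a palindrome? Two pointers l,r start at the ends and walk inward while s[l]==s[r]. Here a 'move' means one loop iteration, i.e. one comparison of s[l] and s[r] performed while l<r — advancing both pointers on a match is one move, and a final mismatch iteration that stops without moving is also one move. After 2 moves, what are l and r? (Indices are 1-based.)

[1,9] '4'=='4' → l++,r--
[2,8] '1'=='1' → l++,r--

l=3, r=7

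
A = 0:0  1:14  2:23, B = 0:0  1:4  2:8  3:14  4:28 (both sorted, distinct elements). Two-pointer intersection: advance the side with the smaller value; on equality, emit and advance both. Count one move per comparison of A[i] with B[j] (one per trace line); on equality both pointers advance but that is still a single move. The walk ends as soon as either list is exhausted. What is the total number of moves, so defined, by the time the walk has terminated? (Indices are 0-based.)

i=0 j=0: 0==0 emit, i++,j++
i=1 j=1: 14>4, j++
i=1 j=2: 14>8, j++
i=1 j=3: 14==14 emit, i++,j++
i=2 j=4: 23<28, i++

5 moves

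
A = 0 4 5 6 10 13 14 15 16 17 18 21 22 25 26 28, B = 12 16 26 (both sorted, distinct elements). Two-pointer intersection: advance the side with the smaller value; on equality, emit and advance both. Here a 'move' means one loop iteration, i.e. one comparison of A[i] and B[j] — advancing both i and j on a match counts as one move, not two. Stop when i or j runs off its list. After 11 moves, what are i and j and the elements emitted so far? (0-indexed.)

i=10, j=2, emitted=[16]

[i=0,j=0] 0<12 → i++
[i=1,j=0] 4<12 → i++
[i=2,j=0] 5<12 → i++
[i=3,j=0] 6<12 → i++
[i=4,j=0] 10<12 → i++
[i=5,j=0] 13>12 → j++
[i=5,j=1] 13<16 → i++
[i=6,j=1] 14<16 → i++
[i=7,j=1] 15<16 → i++
[i=8,j=1] 16==16 emit → i++,j++
[i=9,j=2] 17<26 → i++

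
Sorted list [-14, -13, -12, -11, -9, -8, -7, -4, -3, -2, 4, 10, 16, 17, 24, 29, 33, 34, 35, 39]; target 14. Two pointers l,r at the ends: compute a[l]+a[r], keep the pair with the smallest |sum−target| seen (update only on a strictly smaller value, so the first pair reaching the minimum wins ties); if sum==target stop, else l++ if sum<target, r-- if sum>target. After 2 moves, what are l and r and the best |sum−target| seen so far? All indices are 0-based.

l=0, r=17, best |Δ|=7

[0,19] -14+39=25 d=11 * → r--
[0,18] -14+35=21 d=7 * → r--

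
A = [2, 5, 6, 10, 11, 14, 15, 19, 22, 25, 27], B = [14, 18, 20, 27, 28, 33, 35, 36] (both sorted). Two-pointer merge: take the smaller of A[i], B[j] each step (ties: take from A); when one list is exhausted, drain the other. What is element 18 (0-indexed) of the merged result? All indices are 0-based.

merged[18] = 36

i=0 j=0: A[i]=2<=B[j]=14 take 2, i++
i=1 j=0: A[i]=5<=B[j]=14 take 5, i++
i=2 j=0: A[i]=6<=B[j]=14 take 6, i++
i=3 j=0: A[i]=10<=B[j]=14 take 10, i++
i=4 j=0: A[i]=11<=B[j]=14 take 11, i++
i=5 j=0: A[i]=14<=B[j]=14 take 14, i++
i=6 j=0: A[i]=15>B[j]=14 take 14, j++
i=6 j=1: A[i]=15<=B[j]=18 take 15, i++
i=7 j=1: A[i]=19>B[j]=18 take 18, j++
i=7 j=2: A[i]=19<=B[j]=20 take 19, i++
i=8 j=2: A[i]=22>B[j]=20 take 20, j++
i=8 j=3: A[i]=22<=B[j]=27 take 22, i++
i=9 j=3: A[i]=25<=B[j]=27 take 25, i++
i=10 j=3: A[i]=27<=B[j]=27 take 27, i++
i=11 j=3: A done, take B[j]=27, j++
i=11 j=4: A done, take B[j]=28, j++
i=11 j=5: A done, take B[j]=33, j++
i=11 j=6: A done, take B[j]=35, j++
i=11 j=7: A done, take B[j]=36, j++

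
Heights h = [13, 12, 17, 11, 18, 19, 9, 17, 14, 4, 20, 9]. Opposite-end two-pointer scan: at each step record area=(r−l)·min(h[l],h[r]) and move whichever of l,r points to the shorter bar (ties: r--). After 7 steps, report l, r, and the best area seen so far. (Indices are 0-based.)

l=0 r=11: min(13,9)*11=99 best=99 *, r--
l=0 r=10: min(13,20)*10=130 best=130 *, l++
l=1 r=10: min(12,20)*9=108 best=130, l++
l=2 r=10: min(17,20)*8=136 best=136 *, l++
l=3 r=10: min(11,20)*7=77 best=136, l++
l=4 r=10: min(18,20)*6=108 best=136, l++
l=5 r=10: min(19,20)*5=95 best=136, l++

l=6, r=10, best area=136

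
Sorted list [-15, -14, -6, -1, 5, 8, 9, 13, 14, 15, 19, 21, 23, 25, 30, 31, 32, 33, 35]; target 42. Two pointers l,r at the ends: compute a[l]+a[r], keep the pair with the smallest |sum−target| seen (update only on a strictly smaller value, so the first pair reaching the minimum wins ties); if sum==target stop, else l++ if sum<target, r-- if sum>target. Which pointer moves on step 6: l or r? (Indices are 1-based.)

r

l=1 r=19: -15+35=20 d=22 *, l++
l=2 r=19: -14+35=21 d=21 *, l++
l=3 r=19: -6+35=29 d=13 *, l++
l=4 r=19: -1+35=34 d=8 *, l++
l=5 r=19: 5+35=40 d=2 *, l++
l=6 r=19: 8+35=43 d=1 *, r--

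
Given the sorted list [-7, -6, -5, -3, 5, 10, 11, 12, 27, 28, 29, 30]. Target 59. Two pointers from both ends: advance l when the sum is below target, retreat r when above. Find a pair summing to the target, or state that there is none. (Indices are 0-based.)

(29, 30)

[0,11] -7+30=23 <59 → l++
[1,11] -6+30=24 <59 → l++
[2,11] -5+30=25 <59 → l++
[3,11] -3+30=27 <59 → l++
[4,11] 5+30=35 <59 → l++
[5,11] 10+30=40 <59 → l++
[6,11] 11+30=41 <59 → l++
[7,11] 12+30=42 <59 → l++
[8,11] 27+30=57 <59 → l++
[9,11] 28+30=58 <59 → l++
[10,11] 29+30=59 → found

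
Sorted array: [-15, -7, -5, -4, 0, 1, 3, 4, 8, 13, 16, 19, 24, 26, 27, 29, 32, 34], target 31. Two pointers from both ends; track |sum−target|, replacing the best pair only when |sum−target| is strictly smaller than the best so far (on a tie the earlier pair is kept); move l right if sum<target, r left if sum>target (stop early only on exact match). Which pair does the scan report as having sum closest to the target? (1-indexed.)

[1,18] -15+34=19 d=12 * → l++
[2,18] -7+34=27 d=4 * → l++
[3,18] -5+34=29 d=2 * → l++
[4,18] -4+34=30 d=1 * → l++
[5,18] 0+34=34 d=3 → r--
[5,17] 0+32=32 d=1 → r--
[5,16] 0+29=29 d=2 → l++
[6,16] 1+29=30 d=1 → l++
[7,16] 3+29=32 d=1 → r--
[7,15] 3+27=30 d=1 → l++
[8,15] 4+27=31 d=0 * → stop

pair (4, 27) with sum 31 (|Δ|=0)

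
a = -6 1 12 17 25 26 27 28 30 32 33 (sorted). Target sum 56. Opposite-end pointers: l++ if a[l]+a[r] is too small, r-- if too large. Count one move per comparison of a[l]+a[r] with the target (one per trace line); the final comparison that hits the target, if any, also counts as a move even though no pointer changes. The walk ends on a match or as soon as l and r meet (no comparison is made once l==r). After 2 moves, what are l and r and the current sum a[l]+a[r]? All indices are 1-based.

l=3, r=11, sum=45

l=1 r=11: -6+33=27 <56, l++
l=2 r=11: 1+33=34 <56, l++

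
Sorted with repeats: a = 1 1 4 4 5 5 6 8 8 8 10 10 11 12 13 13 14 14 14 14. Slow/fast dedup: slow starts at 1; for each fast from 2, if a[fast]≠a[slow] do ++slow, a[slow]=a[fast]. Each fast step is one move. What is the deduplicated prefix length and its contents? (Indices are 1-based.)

length 10; prefix = [1, 4, 5, 6, 8, 10, 11, 12, 13, 14]

slow=1 fast=2: a[fast]=1=a[slow] dup, fast++
slow=1 fast=3: a[fast]=4≠a[slow]=1 write a[2]=4, slow++,fast++
slow=2 fast=4: a[fast]=4=a[slow] dup, fast++
slow=2 fast=5: a[fast]=5≠a[slow]=4 write a[3]=5, slow++,fast++
slow=3 fast=6: a[fast]=5=a[slow] dup, fast++
slow=3 fast=7: a[fast]=6≠a[slow]=5 write a[4]=6, slow++,fast++
slow=4 fast=8: a[fast]=8≠a[slow]=6 write a[5]=8, slow++,fast++
slow=5 fast=9: a[fast]=8=a[slow] dup, fast++
slow=5 fast=10: a[fast]=8=a[slow] dup, fast++
slow=5 fast=11: a[fast]=10≠a[slow]=8 write a[6]=10, slow++,fast++
slow=6 fast=12: a[fast]=10=a[slow] dup, fast++
slow=6 fast=13: a[fast]=11≠a[slow]=10 write a[7]=11, slow++,fast++
slow=7 fast=14: a[fast]=12≠a[slow]=11 write a[8]=12, slow++,fast++
slow=8 fast=15: a[fast]=13≠a[slow]=12 write a[9]=13, slow++,fast++
slow=9 fast=16: a[fast]=13=a[slow] dup, fast++
slow=9 fast=17: a[fast]=14≠a[slow]=13 write a[10]=14, slow++,fast++
slow=10 fast=18: a[fast]=14=a[slow] dup, fast++
slow=10 fast=19: a[fast]=14=a[slow] dup, fast++
slow=10 fast=20: a[fast]=14=a[slow] dup, fast++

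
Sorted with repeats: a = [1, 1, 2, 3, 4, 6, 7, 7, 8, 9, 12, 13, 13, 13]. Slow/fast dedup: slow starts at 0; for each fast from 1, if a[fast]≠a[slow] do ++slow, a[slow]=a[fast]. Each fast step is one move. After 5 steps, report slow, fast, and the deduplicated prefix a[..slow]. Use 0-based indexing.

slow=4, fast=6, prefix=[1, 2, 3, 4, 6]

(s=0,f=1) a[fast]=1=a[slow] dup → fast++
(s=0,f=2) a[fast]=2≠a[slow]=1 write a[1]=2 → slow++,fast++
(s=1,f=3) a[fast]=3≠a[slow]=2 write a[2]=3 → slow++,fast++
(s=2,f=4) a[fast]=4≠a[slow]=3 write a[3]=4 → slow++,fast++
(s=3,f=5) a[fast]=6≠a[slow]=4 write a[4]=6 → slow++,fast++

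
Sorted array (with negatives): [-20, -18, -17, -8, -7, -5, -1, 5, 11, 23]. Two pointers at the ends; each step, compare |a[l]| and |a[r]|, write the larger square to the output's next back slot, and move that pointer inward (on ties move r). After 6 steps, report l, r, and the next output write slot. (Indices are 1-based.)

l=5, r=8, next write slot=4

[1,10] |-20|<=|23| out[10]=529 → r--
[1,9] |-20|>|11| out[9]=400 → l++
[2,9] |-18|>|11| out[8]=324 → l++
[3,9] |-17|>|11| out[7]=289 → l++
[4,9] |-8|<=|11| out[6]=121 → r--
[4,8] |-8|>|5| out[5]=64 → l++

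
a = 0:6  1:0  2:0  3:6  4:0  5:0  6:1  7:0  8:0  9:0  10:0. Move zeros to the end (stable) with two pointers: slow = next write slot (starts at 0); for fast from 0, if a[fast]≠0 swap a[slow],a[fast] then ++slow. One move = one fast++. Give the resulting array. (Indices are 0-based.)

[6, 6, 1, 0, 0, 0, 0, 0, 0, 0, 0]

slow=0 fast=0: a[fast]=6≠0 swap→a[0]=6, slow++,fast++
slow=1 fast=1: a[fast]=0, fast++
slow=1 fast=2: a[fast]=0, fast++
slow=1 fast=3: a[fast]=6≠0 swap→a[1]=6, slow++,fast++
slow=2 fast=4: a[fast]=0, fast++
slow=2 fast=5: a[fast]=0, fast++
slow=2 fast=6: a[fast]=1≠0 swap→a[2]=1, slow++,fast++
slow=3 fast=7: a[fast]=0, fast++
slow=3 fast=8: a[fast]=0, fast++
slow=3 fast=9: a[fast]=0, fast++
slow=3 fast=10: a[fast]=0, fast++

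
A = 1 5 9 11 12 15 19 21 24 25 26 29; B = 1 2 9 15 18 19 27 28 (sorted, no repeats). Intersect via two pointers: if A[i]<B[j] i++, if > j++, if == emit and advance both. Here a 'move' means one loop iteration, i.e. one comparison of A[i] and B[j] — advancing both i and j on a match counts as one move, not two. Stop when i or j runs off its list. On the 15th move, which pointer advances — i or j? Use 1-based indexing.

i=1 j=1: 1==1 emit, i++,j++
i=2 j=2: 5>2, j++
i=2 j=3: 5<9, i++
i=3 j=3: 9==9 emit, i++,j++
i=4 j=4: 11<15, i++
i=5 j=4: 12<15, i++
i=6 j=4: 15==15 emit, i++,j++
i=7 j=5: 19>18, j++
i=7 j=6: 19==19 emit, i++,j++
i=8 j=7: 21<27, i++
i=9 j=7: 24<27, i++
i=10 j=7: 25<27, i++
i=11 j=7: 26<27, i++
i=12 j=7: 29>27, j++
i=12 j=8: 29>28, j++

j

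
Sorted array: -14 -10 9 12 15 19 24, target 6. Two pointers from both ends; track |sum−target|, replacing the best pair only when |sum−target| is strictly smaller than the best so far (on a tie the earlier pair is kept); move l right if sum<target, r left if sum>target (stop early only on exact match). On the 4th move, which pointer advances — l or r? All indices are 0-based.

l

l=0 r=6: -14+24=10 d=4 *, r--
l=0 r=5: -14+19=5 d=1 *, l++
l=1 r=5: -10+19=9 d=3, r--
l=1 r=4: -10+15=5 d=1, l++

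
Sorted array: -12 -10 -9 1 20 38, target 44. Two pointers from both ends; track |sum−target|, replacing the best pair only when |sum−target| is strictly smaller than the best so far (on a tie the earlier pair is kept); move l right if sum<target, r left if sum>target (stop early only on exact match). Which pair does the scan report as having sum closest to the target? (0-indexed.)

[0,5] -12+38=26 d=18 * → l++
[1,5] -10+38=28 d=16 * → l++
[2,5] -9+38=29 d=15 * → l++
[3,5] 1+38=39 d=5 * → l++
[4,5] 20+38=58 d=14 → r--

pair (1, 38) with sum 39 (|Δ|=5)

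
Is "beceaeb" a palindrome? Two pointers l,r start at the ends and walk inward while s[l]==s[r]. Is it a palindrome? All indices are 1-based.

[1,7] 'b'=='b' → l++,r--
[2,6] 'e'=='e' → l++,r--
[3,5] 'c'!='a' → stop

not a palindrome (mismatch at 3,5)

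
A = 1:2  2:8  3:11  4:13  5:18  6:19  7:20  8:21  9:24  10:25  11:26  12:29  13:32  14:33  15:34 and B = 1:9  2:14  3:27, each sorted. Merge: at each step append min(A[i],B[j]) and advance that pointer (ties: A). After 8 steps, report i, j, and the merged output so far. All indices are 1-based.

i=7, j=3, merged so far=[2, 8, 9, 11, 13, 14, 18, 19]

[i=1,j=1] A[i]=2<=B[j]=9 take 2 → i++
[i=2,j=1] A[i]=8<=B[j]=9 take 8 → i++
[i=3,j=1] A[i]=11>B[j]=9 take 9 → j++
[i=3,j=2] A[i]=11<=B[j]=14 take 11 → i++
[i=4,j=2] A[i]=13<=B[j]=14 take 13 → i++
[i=5,j=2] A[i]=18>B[j]=14 take 14 → j++
[i=5,j=3] A[i]=18<=B[j]=27 take 18 → i++
[i=6,j=3] A[i]=19<=B[j]=27 take 19 → i++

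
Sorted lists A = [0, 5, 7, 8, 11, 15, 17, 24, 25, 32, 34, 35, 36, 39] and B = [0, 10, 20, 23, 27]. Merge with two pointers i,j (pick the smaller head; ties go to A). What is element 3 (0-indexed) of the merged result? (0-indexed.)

merged[3] = 7

i=0 j=0: A[i]=0<=B[j]=0 take 0, i++
i=1 j=0: A[i]=5>B[j]=0 take 0, j++
i=1 j=1: A[i]=5<=B[j]=10 take 5, i++
i=2 j=1: A[i]=7<=B[j]=10 take 7, i++
i=3 j=1: A[i]=8<=B[j]=10 take 8, i++
i=4 j=1: A[i]=11>B[j]=10 take 10, j++
i=4 j=2: A[i]=11<=B[j]=20 take 11, i++
i=5 j=2: A[i]=15<=B[j]=20 take 15, i++
i=6 j=2: A[i]=17<=B[j]=20 take 17, i++
i=7 j=2: A[i]=24>B[j]=20 take 20, j++
i=7 j=3: A[i]=24>B[j]=23 take 23, j++
i=7 j=4: A[i]=24<=B[j]=27 take 24, i++
i=8 j=4: A[i]=25<=B[j]=27 take 25, i++
i=9 j=4: A[i]=32>B[j]=27 take 27, j++
i=9 j=5: B done, take A[i]=32, i++
i=10 j=5: B done, take A[i]=34, i++
i=11 j=5: B done, take A[i]=35, i++
i=12 j=5: B done, take A[i]=36, i++
i=13 j=5: B done, take A[i]=39, i++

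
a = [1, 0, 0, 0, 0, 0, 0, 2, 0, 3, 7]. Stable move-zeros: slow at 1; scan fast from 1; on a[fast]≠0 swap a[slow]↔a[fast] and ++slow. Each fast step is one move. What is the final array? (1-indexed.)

(s=1,f=1) a[fast]=1≠0 swap→a[1]=1 → slow++,fast++
(s=2,f=2) a[fast]=0 → fast++
(s=2,f=3) a[fast]=0 → fast++
(s=2,f=4) a[fast]=0 → fast++
(s=2,f=5) a[fast]=0 → fast++
(s=2,f=6) a[fast]=0 → fast++
(s=2,f=7) a[fast]=0 → fast++
(s=2,f=8) a[fast]=2≠0 swap→a[2]=2 → slow++,fast++
(s=3,f=9) a[fast]=0 → fast++
(s=3,f=10) a[fast]=3≠0 swap→a[3]=3 → slow++,fast++
(s=4,f=11) a[fast]=7≠0 swap→a[4]=7 → slow++,fast++

[1, 2, 3, 7, 0, 0, 0, 0, 0, 0, 0]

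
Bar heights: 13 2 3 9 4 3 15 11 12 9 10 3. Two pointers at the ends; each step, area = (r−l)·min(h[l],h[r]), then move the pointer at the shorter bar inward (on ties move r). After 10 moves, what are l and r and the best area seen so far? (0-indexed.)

l=0 r=11: min(13,3)*11=33 best=33 *, r--
l=0 r=10: min(13,10)*10=100 best=100 *, r--
l=0 r=9: min(13,9)*9=81 best=100, r--
l=0 r=8: min(13,12)*8=96 best=100, r--
l=0 r=7: min(13,11)*7=77 best=100, r--
l=0 r=6: min(13,15)*6=78 best=100, l++
l=1 r=6: min(2,15)*5=10 best=100, l++
l=2 r=6: min(3,15)*4=12 best=100, l++
l=3 r=6: min(9,15)*3=27 best=100, l++
l=4 r=6: min(4,15)*2=8 best=100, l++

l=5, r=6, best area=100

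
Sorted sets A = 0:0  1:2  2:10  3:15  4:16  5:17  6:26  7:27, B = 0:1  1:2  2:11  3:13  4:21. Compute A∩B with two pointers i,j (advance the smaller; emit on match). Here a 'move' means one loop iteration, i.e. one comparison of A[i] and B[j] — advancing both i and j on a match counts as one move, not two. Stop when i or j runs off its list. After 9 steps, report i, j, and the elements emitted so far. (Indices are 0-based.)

i=6, j=4, emitted=[2]

[i=0,j=0] 0<1 → i++
[i=1,j=0] 2>1 → j++
[i=1,j=1] 2==2 emit → i++,j++
[i=2,j=2] 10<11 → i++
[i=3,j=2] 15>11 → j++
[i=3,j=3] 15>13 → j++
[i=3,j=4] 15<21 → i++
[i=4,j=4] 16<21 → i++
[i=5,j=4] 17<21 → i++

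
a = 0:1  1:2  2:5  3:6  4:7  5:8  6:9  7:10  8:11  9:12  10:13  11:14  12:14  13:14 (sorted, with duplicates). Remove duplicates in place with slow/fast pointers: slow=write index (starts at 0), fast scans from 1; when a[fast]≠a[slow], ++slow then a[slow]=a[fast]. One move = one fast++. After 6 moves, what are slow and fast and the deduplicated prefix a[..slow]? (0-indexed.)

slow=6, fast=7, prefix=[1, 2, 5, 6, 7, 8, 9]

slow=0 fast=1: a[fast]=2≠a[slow]=1 write a[1]=2, slow++,fast++
slow=1 fast=2: a[fast]=5≠a[slow]=2 write a[2]=5, slow++,fast++
slow=2 fast=3: a[fast]=6≠a[slow]=5 write a[3]=6, slow++,fast++
slow=3 fast=4: a[fast]=7≠a[slow]=6 write a[4]=7, slow++,fast++
slow=4 fast=5: a[fast]=8≠a[slow]=7 write a[5]=8, slow++,fast++
slow=5 fast=6: a[fast]=9≠a[slow]=8 write a[6]=9, slow++,fast++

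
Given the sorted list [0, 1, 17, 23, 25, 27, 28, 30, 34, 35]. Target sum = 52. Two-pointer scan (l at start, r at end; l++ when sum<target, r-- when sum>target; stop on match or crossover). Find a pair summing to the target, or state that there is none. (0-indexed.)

(17, 35)

l=0 r=9: 0+35=35 <52, l++
l=1 r=9: 1+35=36 <52, l++
l=2 r=9: 17+35=52, found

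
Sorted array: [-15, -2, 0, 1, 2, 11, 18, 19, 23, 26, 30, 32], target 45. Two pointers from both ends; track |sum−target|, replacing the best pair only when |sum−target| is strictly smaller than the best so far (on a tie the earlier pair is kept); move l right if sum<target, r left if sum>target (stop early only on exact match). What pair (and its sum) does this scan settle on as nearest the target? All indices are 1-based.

pair (19, 26) with sum 45 (|Δ|=0)

l=1 r=12: -15+32=17 d=28 *, l++
l=2 r=12: -2+32=30 d=15 *, l++
l=3 r=12: 0+32=32 d=13 *, l++
l=4 r=12: 1+32=33 d=12 *, l++
l=5 r=12: 2+32=34 d=11 *, l++
l=6 r=12: 11+32=43 d=2 *, l++
l=7 r=12: 18+32=50 d=5, r--
l=7 r=11: 18+30=48 d=3, r--
l=7 r=10: 18+26=44 d=1 *, l++
l=8 r=10: 19+26=45 d=0 *, stop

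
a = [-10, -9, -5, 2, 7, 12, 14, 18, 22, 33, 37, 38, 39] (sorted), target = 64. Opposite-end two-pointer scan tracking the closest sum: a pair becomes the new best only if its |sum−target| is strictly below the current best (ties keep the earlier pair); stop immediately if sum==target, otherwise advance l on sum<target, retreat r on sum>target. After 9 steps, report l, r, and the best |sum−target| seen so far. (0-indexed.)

l=9, r=12, best |Δ|=3

l=0 r=12: -10+39=29 d=35 *, l++
l=1 r=12: -9+39=30 d=34 *, l++
l=2 r=12: -5+39=34 d=30 *, l++
l=3 r=12: 2+39=41 d=23 *, l++
l=4 r=12: 7+39=46 d=18 *, l++
l=5 r=12: 12+39=51 d=13 *, l++
l=6 r=12: 14+39=53 d=11 *, l++
l=7 r=12: 18+39=57 d=7 *, l++
l=8 r=12: 22+39=61 d=3 *, l++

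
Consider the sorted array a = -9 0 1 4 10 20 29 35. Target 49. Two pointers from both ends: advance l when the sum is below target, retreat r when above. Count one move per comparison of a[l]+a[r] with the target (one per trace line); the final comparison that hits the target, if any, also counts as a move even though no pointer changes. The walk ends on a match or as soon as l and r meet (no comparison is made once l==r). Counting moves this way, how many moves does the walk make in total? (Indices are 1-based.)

[1,8] -9+35=26 <49 → l++
[2,8] 0+35=35 <49 → l++
[3,8] 1+35=36 <49 → l++
[4,8] 4+35=39 <49 → l++
[5,8] 10+35=45 <49 → l++
[6,8] 20+35=55 >49 → r--
[6,7] 20+29=49 → found

7 moves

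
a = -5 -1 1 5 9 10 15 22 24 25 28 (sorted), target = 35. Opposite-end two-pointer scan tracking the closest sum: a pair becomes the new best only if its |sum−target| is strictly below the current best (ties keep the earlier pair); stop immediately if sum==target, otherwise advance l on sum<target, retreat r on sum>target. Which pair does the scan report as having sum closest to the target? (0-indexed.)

[0,10] -5+28=23 d=12 * → l++
[1,10] -1+28=27 d=8 * → l++
[2,10] 1+28=29 d=6 * → l++
[3,10] 5+28=33 d=2 * → l++
[4,10] 9+28=37 d=2 → r--
[4,9] 9+25=34 d=1 * → l++
[5,9] 10+25=35 d=0 * → stop

pair (10, 25) with sum 35 (|Δ|=0)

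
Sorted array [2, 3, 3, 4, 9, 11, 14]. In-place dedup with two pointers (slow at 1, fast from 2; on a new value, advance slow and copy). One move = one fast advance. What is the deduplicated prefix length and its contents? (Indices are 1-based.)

length 6; prefix = [2, 3, 4, 9, 11, 14]

(s=1,f=2) a[fast]=3≠a[slow]=2 write a[2]=3 → slow++,fast++
(s=2,f=3) a[fast]=3=a[slow] dup → fast++
(s=2,f=4) a[fast]=4≠a[slow]=3 write a[3]=4 → slow++,fast++
(s=3,f=5) a[fast]=9≠a[slow]=4 write a[4]=9 → slow++,fast++
(s=4,f=6) a[fast]=11≠a[slow]=9 write a[5]=11 → slow++,fast++
(s=5,f=7) a[fast]=14≠a[slow]=11 write a[6]=14 → slow++,fast++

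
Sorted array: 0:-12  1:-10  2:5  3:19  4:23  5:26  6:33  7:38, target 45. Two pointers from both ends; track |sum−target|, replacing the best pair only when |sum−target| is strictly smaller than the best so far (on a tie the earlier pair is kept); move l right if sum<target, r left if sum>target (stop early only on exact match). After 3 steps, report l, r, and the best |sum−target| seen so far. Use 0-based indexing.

l=0 r=7: -12+38=26 d=19 *, l++
l=1 r=7: -10+38=28 d=17 *, l++
l=2 r=7: 5+38=43 d=2 *, l++

l=3, r=7, best |Δ|=2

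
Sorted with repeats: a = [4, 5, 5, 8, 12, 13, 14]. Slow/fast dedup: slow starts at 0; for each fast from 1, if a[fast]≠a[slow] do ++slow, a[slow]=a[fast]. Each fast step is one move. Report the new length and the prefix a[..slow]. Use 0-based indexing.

length 6; prefix = [4, 5, 8, 12, 13, 14]

(s=0,f=1) a[fast]=5≠a[slow]=4 write a[1]=5 → slow++,fast++
(s=1,f=2) a[fast]=5=a[slow] dup → fast++
(s=1,f=3) a[fast]=8≠a[slow]=5 write a[2]=8 → slow++,fast++
(s=2,f=4) a[fast]=12≠a[slow]=8 write a[3]=12 → slow++,fast++
(s=3,f=5) a[fast]=13≠a[slow]=12 write a[4]=13 → slow++,fast++
(s=4,f=6) a[fast]=14≠a[slow]=13 write a[5]=14 → slow++,fast++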